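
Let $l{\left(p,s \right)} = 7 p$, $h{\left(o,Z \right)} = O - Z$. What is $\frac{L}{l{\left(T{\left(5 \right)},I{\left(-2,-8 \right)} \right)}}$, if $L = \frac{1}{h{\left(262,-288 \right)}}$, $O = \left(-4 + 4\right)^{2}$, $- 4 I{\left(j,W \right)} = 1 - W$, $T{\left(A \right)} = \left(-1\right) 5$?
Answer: $- \frac{1}{10080} \approx -9.9206 \cdot 10^{-5}$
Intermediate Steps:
$T{\left(A \right)} = -5$
$I{\left(j,W \right)} = - \frac{1}{4} + \frac{W}{4}$ ($I{\left(j,W \right)} = - \frac{1 - W}{4} = - \frac{1}{4} + \frac{W}{4}$)
$O = 0$ ($O = 0^{2} = 0$)
$h{\left(o,Z \right)} = - Z$ ($h{\left(o,Z \right)} = 0 - Z = - Z$)
$L = \frac{1}{288}$ ($L = \frac{1}{\left(-1\right) \left(-288\right)} = \frac{1}{288} \approx 0.0034722$)
$\frac{L}{l{\left(T{\left(5 \right)},I{\left(-2,-8 \right)} \right)}} = \frac{1}{288 \cdot 7 \left(-5\right)} = \frac{1}{288 \left(-35\right)} = \frac{1}{288} \left(- \frac{1}{35}\right) = - \frac{1}{10080}$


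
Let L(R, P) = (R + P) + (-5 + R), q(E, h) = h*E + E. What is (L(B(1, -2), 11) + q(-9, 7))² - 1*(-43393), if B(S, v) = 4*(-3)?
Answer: 51493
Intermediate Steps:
B(S, v) = -12
q(E, h) = E + E*h (q(E, h) = E*h + E = E + E*h)
L(R, P) = -5 + P + 2*R (L(R, P) = (P + R) + (-5 + R) = -5 + P + 2*R)
(L(B(1, -2), 11) + q(-9, 7))² - 1*(-43393) = ((-5 + 11 + 2*(-12)) - 9*(1 + 7))² - 1*(-43393) = ((-5 + 11 - 24) - 9*8)² + 43393 = (-18 - 72)² + 43393 = (-90)² + 43393 = 8100 + 43393 = 51493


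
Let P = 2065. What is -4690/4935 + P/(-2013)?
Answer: -62323/31537 ≈ -1.9762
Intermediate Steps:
-4690/4935 + P/(-2013) = -4690/4935 + 2065/(-2013) = -4690*1/4935 + 2065*(-1/2013) = -134/141 - 2065/2013 = -62323/31537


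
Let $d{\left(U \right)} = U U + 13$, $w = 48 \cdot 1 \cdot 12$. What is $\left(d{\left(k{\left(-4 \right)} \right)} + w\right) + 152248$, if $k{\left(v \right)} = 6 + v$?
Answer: $152841$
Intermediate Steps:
$w = 576$ ($w = 48 \cdot 12 = 576$)
$d{\left(U \right)} = 13 + U^{2}$ ($d{\left(U \right)} = U^{2} + 13 = 13 + U^{2}$)
$\left(d{\left(k{\left(-4 \right)} \right)} + w\right) + 152248 = \left(\left(13 + \left(6 - 4\right)^{2}\right) + 576\right) + 152248 = \left(\left(13 + 2^{2}\right) + 576\right) + 152248 = \left(\left(13 + 4\right) + 576\right) + 152248 = \left(17 + 576\right) + 152248 = 593 + 152248 = 152841$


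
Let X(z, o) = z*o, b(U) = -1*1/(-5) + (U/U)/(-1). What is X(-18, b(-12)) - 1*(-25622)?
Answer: 128182/5 ≈ 25636.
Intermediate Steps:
b(U) = -⅘ (b(U) = -1*(-⅕) + 1*(-1) = ⅕ - 1 = -⅘)
X(z, o) = o*z
X(-18, b(-12)) - 1*(-25622) = -⅘*(-18) - 1*(-25622) = 72/5 + 25622 = 128182/5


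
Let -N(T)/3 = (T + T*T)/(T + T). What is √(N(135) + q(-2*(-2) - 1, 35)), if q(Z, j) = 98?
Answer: I*√106 ≈ 10.296*I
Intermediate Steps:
N(T) = -3*(T + T²)/(2*T) (N(T) = -3*(T + T*T)/(T + T) = -3*(T + T²)/(2*T))
√(N(135) + q(-2*(-2) - 1, 35)) = √((-3/2 - 3/2*135) + 98) = √((-3/2 - 405/2) + 98) = √(-204 + 98) = √(-106) = I*√106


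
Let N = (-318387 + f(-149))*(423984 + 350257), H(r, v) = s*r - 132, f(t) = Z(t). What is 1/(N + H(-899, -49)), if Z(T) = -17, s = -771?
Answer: -1/246520738367 ≈ -4.0565e-12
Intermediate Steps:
f(t) = -17
H(r, v) = -132 - 771*r (H(r, v) = -771*r - 132 = -132 - 771*r)
N = -246521431364 (N = (-318387 - 17)*(423984 + 350257) = -318404*774241 = -246521431364)
1/(N + H(-899, -49)) = 1/(-246521431364 + (-132 - 771*(-899))) = 1/(-246521431364 + (-132 + 693129)) = 1/(-246521431364 + 692997) = 1/(-246520738367) = -1/246520738367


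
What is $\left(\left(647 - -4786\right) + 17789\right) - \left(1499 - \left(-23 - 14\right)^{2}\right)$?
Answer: $23092$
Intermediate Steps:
$\left(\left(647 - -4786\right) + 17789\right) - \left(1499 - \left(-23 - 14\right)^{2}\right) = \left(\left(647 + 4786\right) + 17789\right) - \left(1499 - 1369\right) = \left(5433 + 17789\right) + \left(\left(828 + 1369\right) - 2327\right) = 23222 + \left(2197 - 2327\right) = 23222 - 130 = 23092$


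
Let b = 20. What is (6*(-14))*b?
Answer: -1680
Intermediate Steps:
(6*(-14))*b = (6*(-14))*20 = -84*20 = -1680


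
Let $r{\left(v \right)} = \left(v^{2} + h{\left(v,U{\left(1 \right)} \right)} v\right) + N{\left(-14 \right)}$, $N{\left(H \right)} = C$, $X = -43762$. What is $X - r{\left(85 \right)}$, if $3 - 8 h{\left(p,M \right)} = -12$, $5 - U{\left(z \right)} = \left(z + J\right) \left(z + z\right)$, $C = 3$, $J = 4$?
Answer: $- \frac{409195}{8} \approx -51149.0$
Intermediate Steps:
$U{\left(z \right)} = 5 - 2 z \left(4 + z\right)$ ($U{\left(z \right)} = 5 - \left(z + 4\right) \left(z + z\right) = 5 - \left(4 + z\right) 2 z = 5 - 2 z \left(4 + z\right)$)
$N{\left(H \right)} = 3$
$h{\left(p,M \right)} = \frac{15}{8}$ ($h{\left(p,M \right)} = \frac{3}{8} - - \frac{3}{2} = \frac{3}{8} + \frac{3}{2} = \frac{15}{8}$)
$r{\left(v \right)} = 3 + v^{2} + \frac{15 v}{8}$ ($r{\left(v \right)} = \left(v^{2} + \frac{15 v}{8}\right) + 3 = 3 + v^{2} + \frac{15 v}{8}$)
$X - r{\left(85 \right)} = -43762 - \left(3 + 85^{2} + \frac{15}{8} \cdot 85\right) = -43762 - \left(3 + 7225 + \frac{1275}{8}\right) = -43762 - \frac{59099}{8} = - \frac{409195}{8}$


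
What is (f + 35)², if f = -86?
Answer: 2601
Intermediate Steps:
(f + 35)² = (-86 + 35)² = (-51)² = 2601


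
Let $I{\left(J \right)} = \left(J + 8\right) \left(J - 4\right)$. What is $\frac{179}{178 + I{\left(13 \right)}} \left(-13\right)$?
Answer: $- \frac{2327}{367} \approx -6.3406$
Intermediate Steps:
$I{\left(J \right)} = \left(-4 + J\right) \left(8 + J\right)$ ($I{\left(J \right)} = \left(8 + J\right) \left(-4 + J\right) = \left(-4 + J\right) \left(8 + J\right)$)
$\frac{179}{178 + I{\left(13 \right)}} \left(-13\right) = \frac{179}{178 + \left(-32 + 13^{2} + 4 \cdot 13\right)} \left(-13\right) = \frac{179}{178 + \left(-32 + 169 + 52\right)} \left(-13\right) = \frac{179}{178 + 189} \left(-13\right) = \frac{179}{367} \left(-13\right) = - \frac{2327}{367}$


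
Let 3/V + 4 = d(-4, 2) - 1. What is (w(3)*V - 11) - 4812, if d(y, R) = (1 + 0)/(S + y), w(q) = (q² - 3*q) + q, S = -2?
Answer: -149567/31 ≈ -4824.7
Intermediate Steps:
w(q) = q² - 2*q
d(y, R) = 1/(-2 + y) (d(y, R) = (1 + 0)/(-2 + y) = 1/(-2 + y))
V = -18/31 (V = 3/(-4 + (1/(-2 - 4) - 1)) = 3/(-4 + (1/(-6) - 1)) = 3/(-4 + (-⅙ - 1)) = 3/(-4 - 7/6) = 3/(-31/6) = 3*(-6/31) = -18/31 ≈ -0.58065)
(w(3)*V - 11) - 4812 = ((3*(-2 + 3))*(-18/31) - 11) - 4812 = ((3*1)*(-18/31) - 11) - 4812 = (3*(-18/31) - 11) - 4812 = (-54/31 - 11) - 4812 = -395/31 - 4812 = -149567/31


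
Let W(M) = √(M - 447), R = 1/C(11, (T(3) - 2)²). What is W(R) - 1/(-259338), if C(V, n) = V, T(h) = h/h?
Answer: 1/259338 + 2*I*√13519/11 ≈ 3.856e-6 + 21.14*I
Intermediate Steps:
T(h) = 1
R = 1/11 ≈ 0.090909
W(M) = √(-447 + M)
W(R) - 1/(-259338) = √(-447 + 1/11) - 1/(-259338) = √(-4916/11) - 1*(-1/259338) = 2*I*√13519/11 + 1/259338 = 1/259338 + 2*I*√13519/11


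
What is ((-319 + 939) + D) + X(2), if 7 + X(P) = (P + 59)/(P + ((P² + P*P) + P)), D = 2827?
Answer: 41341/12 ≈ 3445.1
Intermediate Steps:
X(P) = -7 + (59 + P)/(2*P + 2*P²) (X(P) = -7 + (P + 59)/(P + ((P² + P*P) + P)) = -7 + (59 + P)/(P + ((P² + P²) + P)) = -7 + (59 + P)/(P + (2*P² + P)) = -7 + (59 + P)/(P + (P + 2*P²)) = -7 + (59 + P)/(2*P + 2*P²))
((-319 + 939) + D) + X(2) = ((-319 + 939) + 2827) + (½)*(59 - 14*2² - 13*2)/(2*(1 + 2)) = (620 + 2827) + (½)*(½)*(59 - 14*4 - 26)/3 = 3447 + (½)*(½)*(⅓)*(59 - 56 - 26) = 3447 + (½)*(½)*(⅓)*(-23) = 3447 - 23/12 = 41341/12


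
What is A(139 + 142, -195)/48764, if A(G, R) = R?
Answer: -195/48764 ≈ -0.0039989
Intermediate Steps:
A(139 + 142, -195)/48764 = -195/48764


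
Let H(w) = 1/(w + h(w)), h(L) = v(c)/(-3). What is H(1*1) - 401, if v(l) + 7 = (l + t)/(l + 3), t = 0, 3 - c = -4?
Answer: -12421/31 ≈ -400.68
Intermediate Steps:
c = 7 (c = 3 - 1*(-4) = 3 + 4 = 7)
v(l) = -7 + l/(3 + l) (v(l) = -7 + (l + 0)/(l + 3) = -7 + l/(3 + l))
h(L) = 21/10 (h(L) = (3*(-7 - 2*7)/(3 + 7))/(-3) = (3*(-7 - 14)/10)*(-⅓) = (3*(⅒)*(-21))*(-⅓) = -63/10*(-⅓) = 21/10)
H(w) = 1/(21/10 + w) (H(w) = 1/(w + 21/10) = 1/(21/10 + w))
H(1*1) - 401 = 10/(21 + 10*(1*1)) - 401 = 10/(21 + 10*1) - 401 = 10/(21 + 10) - 401 = 10/31 - 401 = -12421/31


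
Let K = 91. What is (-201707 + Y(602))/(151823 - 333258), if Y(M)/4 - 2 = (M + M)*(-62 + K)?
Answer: 12407/36287 ≈ 0.34191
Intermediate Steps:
Y(M) = 8 + 232*M (Y(M) = 8 + 4*((M + M)*(-62 + 91)) = 8 + 4*((2*M)*29) = 8 + 4*(58*M) = 8 + 232*M)
(-201707 + Y(602))/(151823 - 333258) = (-201707 + (8 + 232*602))/(151823 - 333258) = (-201707 + (8 + 139664))/(-181435) = (-201707 + 139672)*(-1/181435) = -62035*(-1/181435) = 12407/36287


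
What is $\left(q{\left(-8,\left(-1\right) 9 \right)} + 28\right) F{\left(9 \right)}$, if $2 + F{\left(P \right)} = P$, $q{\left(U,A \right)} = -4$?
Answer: $168$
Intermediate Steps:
$F{\left(P \right)} = -2 + P$
$\left(q{\left(-8,\left(-1\right) 9 \right)} + 28\right) F{\left(9 \right)} = \left(-4 + 28\right) \left(-2 + 9\right) = 24 \cdot 7 = 168$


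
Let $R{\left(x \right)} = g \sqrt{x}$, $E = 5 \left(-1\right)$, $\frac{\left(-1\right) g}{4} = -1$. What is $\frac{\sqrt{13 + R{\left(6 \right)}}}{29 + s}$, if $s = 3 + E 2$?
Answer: $\frac{\sqrt{13 + 4 \sqrt{6}}}{22} \approx 0.21703$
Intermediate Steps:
$g = 4$ ($g = \left(-4\right) \left(-1\right) = 4$)
$E = -5$
$R{\left(x \right)} = 4 \sqrt{x}$
$s = -7$ ($s = 3 - 10 = -7$)
$\frac{\sqrt{13 + R{\left(6 \right)}}}{29 + s} = \frac{\sqrt{13 + 4 \sqrt{6}}}{29 - 7} = \frac{\sqrt{13 + 4 \sqrt{6}}}{22}$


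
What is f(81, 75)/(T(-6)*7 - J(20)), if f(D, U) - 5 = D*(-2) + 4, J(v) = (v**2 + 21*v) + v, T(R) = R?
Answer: 17/98 ≈ 0.17347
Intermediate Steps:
J(v) = v**2 + 22*v
f(D, U) = 9 - 2*D (f(D, U) = 5 + (D*(-2) + 4) = 5 + (-2*D + 4) = 5 + (4 - 2*D) = 9 - 2*D)
f(81, 75)/(T(-6)*7 - J(20)) = (9 - 2*81)/(-6*7 - 20*(22 + 20)) = (9 - 162)/(-42 - 20*42) = -153/(-42 - 1*840) = -153/(-42 - 840) = -153/(-882) = -153*(-1/882) = 17/98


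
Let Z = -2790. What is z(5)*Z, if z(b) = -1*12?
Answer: 33480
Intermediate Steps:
z(b) = -12
z(5)*Z = -12*(-2790) = 33480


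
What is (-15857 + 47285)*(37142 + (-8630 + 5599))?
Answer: 1072040508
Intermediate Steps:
(-15857 + 47285)*(37142 + (-8630 + 5599)) = 31428*(37142 - 3031) = 31428*34111 = 1072040508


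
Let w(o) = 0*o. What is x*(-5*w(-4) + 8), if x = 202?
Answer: 1616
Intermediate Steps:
w(o) = 0
x*(-5*w(-4) + 8) = 202*(-5*0 + 8) = 202*(0 + 8) = 202*8 = 1616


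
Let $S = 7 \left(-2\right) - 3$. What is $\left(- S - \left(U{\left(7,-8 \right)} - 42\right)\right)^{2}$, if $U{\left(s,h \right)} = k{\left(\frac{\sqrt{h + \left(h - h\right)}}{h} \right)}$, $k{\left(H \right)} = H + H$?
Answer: $\frac{\left(118 + i \sqrt{2}\right)^{2}}{4} \approx 3480.5 + 83.439 i$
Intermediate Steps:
$S = -17$ ($S = -14 - 3 = -17$)
$k{\left(H \right)} = 2 H$
$U{\left(s,h \right)} = \frac{2}{\sqrt{h}}$ ($U{\left(s,h \right)} = 2 \frac{\sqrt{h + \left(h - h\right)}}{h} = 2 \frac{\sqrt{h + 0}}{h} = 2 \frac{\sqrt{h}}{h} = \frac{2}{\sqrt{h}}$)
$\left(- S - \left(U{\left(7,-8 \right)} - 42\right)\right)^{2} = \left(\left(-1\right) \left(-17\right) - \left(\frac{2}{2 i \sqrt{2}} - 42\right)\right)^{2} = \left(17 - \left(2 \left(- \frac{i \sqrt{2}}{4}\right) - 42\right)\right)^{2} = \left(17 - \left(- \frac{i \sqrt{2}}{2} - 42\right)\right)^{2} = \left(17 - \left(-42 - \frac{i \sqrt{2}}{2}\right)\right)^{2} = \left(17 + \left(42 + \frac{i \sqrt{2}}{2}\right)\right)^{2} = \left(59 + \frac{i \sqrt{2}}{2}\right)^{2}$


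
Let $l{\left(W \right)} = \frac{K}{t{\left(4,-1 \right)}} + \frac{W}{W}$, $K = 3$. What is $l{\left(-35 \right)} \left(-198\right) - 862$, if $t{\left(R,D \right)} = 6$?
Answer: $-1159$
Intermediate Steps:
$l{\left(W \right)} = \frac{3}{2}$ ($l{\left(W \right)} = \frac{3}{6} + \frac{W}{W} = 3 \cdot \frac{1}{6} + 1 = \frac{1}{2} + 1 = \frac{3}{2}$)
$l{\left(-35 \right)} \left(-198\right) - 862 = \frac{3}{2} \left(-198\right) - 862 = -297 - 862 = -1159$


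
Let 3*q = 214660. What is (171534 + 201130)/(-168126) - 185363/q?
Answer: -86744536727/18044963580 ≈ -4.8071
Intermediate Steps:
q = 214660/3 (q = (1/3)*214660 = 214660/3 ≈ 71553.)
(171534 + 201130)/(-168126) - 185363/q = (171534 + 201130)/(-168126) - 185363/214660/3 = 372664*(-1/168126) - 185363*3/214660 = -186332/84063 - 556089/214660 = -86744536727/18044963580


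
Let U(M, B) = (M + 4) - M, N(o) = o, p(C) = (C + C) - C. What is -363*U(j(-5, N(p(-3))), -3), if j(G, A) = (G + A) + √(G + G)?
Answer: -1452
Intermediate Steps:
p(C) = C (p(C) = 2*C - C = C)
j(G, A) = A + G + √2*√G (j(G, A) = (A + G) + √(2*G) = (A + G) + √2*√G = A + G + √2*√G)
U(M, B) = 4 (U(M, B) = (4 + M) - M = 4)
-363*U(j(-5, N(p(-3))), -3) = -363*4 = -1452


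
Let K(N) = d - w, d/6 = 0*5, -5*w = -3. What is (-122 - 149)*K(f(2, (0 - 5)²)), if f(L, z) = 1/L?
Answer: 813/5 ≈ 162.60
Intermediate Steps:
w = ⅗ (w = -⅕*(-3) = ⅗ ≈ 0.60000)
d = 0 (d = 6*(0*5) = 6*0 = 0)
K(N) = -⅗ (K(N) = 0 - 1*⅗ = 0 - ⅗ = -⅗)
(-122 - 149)*K(f(2, (0 - 5)²)) = (-122 - 149)*(-⅗) = -271*(-⅗) = 813/5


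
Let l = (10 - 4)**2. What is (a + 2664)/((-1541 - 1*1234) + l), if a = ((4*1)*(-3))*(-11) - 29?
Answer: -2767/2739 ≈ -1.0102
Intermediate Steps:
a = 103 (a = (4*(-3))*(-11) - 29 = -12*(-11) - 29 = 132 - 29 = 103)
l = 36 (l = 6**2 = 36)
(a + 2664)/((-1541 - 1*1234) + l) = (103 + 2664)/((-1541 - 1*1234) + 36) = 2767/((-1541 - 1234) + 36) = 2767/(-2775 + 36) = 2767/(-2739) = 2767*(-1/2739) = -2767/2739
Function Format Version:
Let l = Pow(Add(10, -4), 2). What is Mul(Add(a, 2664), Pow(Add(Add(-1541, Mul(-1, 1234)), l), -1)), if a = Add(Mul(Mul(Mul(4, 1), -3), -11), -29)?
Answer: Rational(-2767, 2739) ≈ -1.0102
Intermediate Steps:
a = 103 (a = Add(Mul(Mul(4, -3), -11), -29) = Add(Mul(-12, -11), -29) = Add(132, -29) = 103)
l = 36 (l = Pow(6, 2) = 36)
Mul(Add(a, 2664), Pow(Add(Add(-1541, Mul(-1, 1234)), l), -1)) = Mul(Add(103, 2664), Pow(Add(Add(-1541, Mul(-1, 1234)), 36), -1)) = Mul(2767, Pow(Add(Add(-1541, -1234), 36), -1)) = Mul(2767, Pow(Add(-2775, 36), -1)) = Mul(2767, Pow(-2739, -1)) = Mul(2767, Rational(-1, 2739)) = Rational(-2767, 2739)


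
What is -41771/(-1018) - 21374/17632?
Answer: 178686885/4487344 ≈ 39.820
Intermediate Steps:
-41771/(-1018) - 21374/17632 = -41771*(-1/1018) - 21374*1/17632 = 41771/1018 - 10687/8816 = 178686885/4487344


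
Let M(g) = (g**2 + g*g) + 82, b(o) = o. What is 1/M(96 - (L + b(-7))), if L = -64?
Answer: 1/55860 ≈ 1.7902e-5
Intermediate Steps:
M(g) = 82 + 2*g**2 (M(g) = (g**2 + g**2) + 82 = 2*g**2 + 82 = 82 + 2*g**2)
1/M(96 - (L + b(-7))) = 1/(82 + 2*(96 - (-64 - 7))**2) = 1/(82 + 2*(96 - 1*(-71))**2) = 1/(82 + 2*(96 + 71)**2) = 1/(82 + 2*167**2) = 1/(82 + 2*27889) = 1/(82 + 55778) = 1/55860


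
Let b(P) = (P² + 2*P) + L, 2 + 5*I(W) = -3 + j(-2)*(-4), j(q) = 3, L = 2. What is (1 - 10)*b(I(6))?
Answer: -1521/25 ≈ -60.840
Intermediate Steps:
I(W) = -17/5 (I(W) = -⅖ + (-3 + 3*(-4))/5 = -⅖ + (-3 - 12)/5 = -⅖ + (⅕)*(-15) = -⅖ - 3 = -17/5)
b(P) = 2 + P² + 2*P (b(P) = (P² + 2*P) + 2 = 2 + P² + 2*P)
(1 - 10)*b(I(6)) = (1 - 10)*(2 + (-17/5)² + 2*(-17/5)) = -9*(2 + 289/25 - 34/5) = -9*169/25 = -1521/25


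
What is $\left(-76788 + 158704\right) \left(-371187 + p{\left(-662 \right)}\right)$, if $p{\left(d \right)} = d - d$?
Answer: $-30406154292$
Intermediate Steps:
$p{\left(d \right)} = 0$
$\left(-76788 + 158704\right) \left(-371187 + p{\left(-662 \right)}\right) = \left(-76788 + 158704\right) \left(-371187 + 0\right) = 81916 \left(-371187\right) = -30406154292$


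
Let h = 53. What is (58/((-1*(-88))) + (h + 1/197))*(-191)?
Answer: -88845751/8668 ≈ -10250.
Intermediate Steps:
(58/((-1*(-88))) + (h + 1/197))*(-191) = (58/((-1*(-88))) + (53 + 1/197))*(-191) = (58/88 + (53 + 1/197))*(-191) = (58*(1/88) + 10442/197)*(-191) = (29/44 + 10442/197)*(-191) = (465161/8668)*(-191) = -88845751/8668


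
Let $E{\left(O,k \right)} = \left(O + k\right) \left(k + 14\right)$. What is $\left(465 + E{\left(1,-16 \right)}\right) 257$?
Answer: $127215$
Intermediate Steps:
$E{\left(O,k \right)} = \left(14 + k\right) \left(O + k\right)$ ($E{\left(O,k \right)} = \left(O + k\right) \left(14 + k\right) = \left(14 + k\right) \left(O + k\right)$)
$\left(465 + E{\left(1,-16 \right)}\right) 257 = \left(465 + \left(\left(-16\right)^{2} + 14 \cdot 1 + 14 \left(-16\right) + 1 \left(-16\right)\right)\right) 257 = \left(465 + \left(256 + 14 - 224 - 16\right)\right) 257 = \left(465 + 30\right) 257 = 495 \cdot 257 = 127215$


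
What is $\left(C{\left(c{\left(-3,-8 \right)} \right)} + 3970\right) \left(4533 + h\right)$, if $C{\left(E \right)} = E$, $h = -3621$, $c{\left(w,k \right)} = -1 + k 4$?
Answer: $3590544$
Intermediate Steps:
$c{\left(w,k \right)} = -1 + 4 k$
$\left(C{\left(c{\left(-3,-8 \right)} \right)} + 3970\right) \left(4533 + h\right) = \left(\left(-1 + 4 \left(-8\right)\right) + 3970\right) \left(4533 - 3621\right) = \left(\left(-1 - 32\right) + 3970\right) 912 = \left(-33 + 3970\right) 912 = 3937 \cdot 912 = 3590544$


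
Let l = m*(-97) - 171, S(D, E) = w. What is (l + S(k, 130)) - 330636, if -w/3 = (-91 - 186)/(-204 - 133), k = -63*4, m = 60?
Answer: -113444130/337 ≈ -3.3663e+5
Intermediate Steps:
k = -252
w = -831/337 (w = -3*(-91 - 186)/(-204 - 133) = -(-831)/(-337) = -(-831)*(-1)/337 = -3*277/337 = -831/337 ≈ -2.4659)
S(D, E) = -831/337
l = -5991 (l = 60*(-97) - 171 = -5820 - 171 = -5991)
(l + S(k, 130)) - 330636 = (-5991 - 831/337) - 330636 = -2019798/337 - 330636 = -113444130/337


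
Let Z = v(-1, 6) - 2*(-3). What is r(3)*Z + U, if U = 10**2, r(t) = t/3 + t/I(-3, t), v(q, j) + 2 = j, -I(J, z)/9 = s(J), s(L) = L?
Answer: 1000/9 ≈ 111.11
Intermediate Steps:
I(J, z) = -9*J
v(q, j) = -2 + j
r(t) = 10*t/27 (r(t) = t/3 + t/((-9*(-3))) = t*(1/3) + t/27 = t/3 + t*(1/27) = t/3 + t/27 = 10*t/27)
Z = 10 (Z = (-2 + 6) - 2*(-3) = 4 + 6 = 10)
U = 100
r(3)*Z + U = ((10/27)*3)*10 + 100 = (10/9)*10 + 100 = 100/9 + 100 = 1000/9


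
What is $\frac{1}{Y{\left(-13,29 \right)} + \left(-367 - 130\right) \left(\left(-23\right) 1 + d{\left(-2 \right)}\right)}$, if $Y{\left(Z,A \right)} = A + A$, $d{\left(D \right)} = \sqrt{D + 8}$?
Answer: $\frac{11489}{130515067} + \frac{497 \sqrt{6}}{130515067} \approx 9.7356 \cdot 10^{-5}$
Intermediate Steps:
$d{\left(D \right)} = \sqrt{8 + D}$
$Y{\left(Z,A \right)} = 2 A$
$\frac{1}{Y{\left(-13,29 \right)} + \left(-367 - 130\right) \left(\left(-23\right) 1 + d{\left(-2 \right)}\right)} = \frac{1}{2 \cdot 29 + \left(-367 - 130\right) \left(\left(-23\right) 1 + \sqrt{8 - 2}\right)} = \frac{1}{58 - 497 \left(-23 + \sqrt{6}\right)} = \frac{1}{58 + \left(11431 - 497 \sqrt{6}\right)} = \frac{1}{11489 - 497 \sqrt{6}}$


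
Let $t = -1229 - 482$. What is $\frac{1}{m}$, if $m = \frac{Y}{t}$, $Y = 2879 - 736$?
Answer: $- \frac{1711}{2143} \approx -0.79841$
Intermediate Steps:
$Y = 2143$
$t = -1711$
$m = - \frac{2143}{1711}$ ($m = \frac{2143}{-1711} = 2143 \left(- \frac{1}{1711}\right) = - \frac{2143}{1711} \approx -1.2525$)
$\frac{1}{m} = \frac{1}{- \frac{2143}{1711}} = - \frac{1711}{2143}$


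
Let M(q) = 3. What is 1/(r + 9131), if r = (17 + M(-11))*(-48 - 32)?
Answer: 1/7531 ≈ 0.00013278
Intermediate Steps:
r = -1600 (r = (17 + 3)*(-48 - 32) = 20*(-80) = -1600)
1/(r + 9131) = 1/(-1600 + 9131) = 1/7531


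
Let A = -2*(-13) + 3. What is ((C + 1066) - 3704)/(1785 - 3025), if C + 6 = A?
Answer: 523/248 ≈ 2.1089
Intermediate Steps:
A = 29 (A = 26 + 3 = 29)
C = 23 (C = -6 + 29 = 23)
((C + 1066) - 3704)/(1785 - 3025) = ((23 + 1066) - 3704)/(1785 - 3025) = (1089 - 3704)/(-1240) = -2615*(-1/1240) = 523/248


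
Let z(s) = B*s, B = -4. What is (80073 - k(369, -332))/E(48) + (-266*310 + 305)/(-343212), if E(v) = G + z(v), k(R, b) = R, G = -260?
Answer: -2276519599/12927652 ≈ -176.10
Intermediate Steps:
z(s) = -4*s
E(v) = -260 - 4*v
(80073 - k(369, -332))/E(48) + (-266*310 + 305)/(-343212) = (80073 - 1*369)/(-260 - 4*48) + (-266*310 + 305)/(-343212) = (80073 - 369)/(-260 - 192) + (-82460 + 305)*(-1/343212) = 79704/(-452) - 82155*(-1/343212) = 79704*(-1/452) + 27385/114404 = -19926/113 + 27385/114404 = -2276519599/12927652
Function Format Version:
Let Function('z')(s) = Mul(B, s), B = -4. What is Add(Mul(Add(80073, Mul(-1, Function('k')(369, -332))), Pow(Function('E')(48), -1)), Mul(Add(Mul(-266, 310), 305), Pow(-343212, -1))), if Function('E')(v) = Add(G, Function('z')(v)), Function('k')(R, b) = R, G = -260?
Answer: Rational(-2276519599, 12927652) ≈ -176.10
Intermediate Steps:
Function('z')(s) = Mul(-4, s)
Function('E')(v) = Add(-260, Mul(-4, v))
Add(Mul(Add(80073, Mul(-1, Function('k')(369, -332))), Pow(Function('E')(48), -1)), Mul(Add(Mul(-266, 310), 305), Pow(-343212, -1))) = Add(Mul(Add(80073, Mul(-1, 369)), Pow(Add(-260, Mul(-4, 48)), -1)), Mul(Add(Mul(-266, 310), 305), Pow(-343212, -1))) = Add(Mul(Add(80073, -369), Pow(Add(-260, -192), -1)), Mul(Add(-82460, 305), Rational(-1, 343212))) = Add(Mul(79704, Pow(-452, -1)), Mul(-82155, Rational(-1, 343212))) = Add(Mul(79704, Rational(-1, 452)), Rational(27385, 114404)) = Add(Rational(-19926, 113), Rational(27385, 114404)) = Rational(-2276519599, 12927652)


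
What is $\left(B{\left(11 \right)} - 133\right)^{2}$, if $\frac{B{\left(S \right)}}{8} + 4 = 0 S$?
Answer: $27225$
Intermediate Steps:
$B{\left(S \right)} = -32$ ($B{\left(S \right)} = -32 + 8 \cdot 0 S = -32 + 8 \cdot 0 = -32 + 0 = -32$)
$\left(B{\left(11 \right)} - 133\right)^{2} = \left(-32 - 133\right)^{2} = \left(-165\right)^{2} = 27225$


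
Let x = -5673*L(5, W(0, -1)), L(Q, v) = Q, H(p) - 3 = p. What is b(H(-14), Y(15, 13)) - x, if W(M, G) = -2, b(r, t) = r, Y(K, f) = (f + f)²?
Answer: 28354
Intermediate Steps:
Y(K, f) = 4*f² (Y(K, f) = (2*f)² = 4*f²)
H(p) = 3 + p
x = -28365 (x = -5673*5 = -28365)
b(H(-14), Y(15, 13)) - x = (3 - 14) - 1*(-28365) = -11 + 28365 = 28354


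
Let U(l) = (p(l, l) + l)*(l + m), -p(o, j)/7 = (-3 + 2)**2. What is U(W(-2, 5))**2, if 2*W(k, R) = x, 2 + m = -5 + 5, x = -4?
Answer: 1296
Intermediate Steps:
p(o, j) = -7 (p(o, j) = -7*(-3 + 2)**2 = -7*(-1)**2 = -7*1 = -7)
m = -2 (m = -2 + (-5 + 5) = -2 + 0 = -2)
W(k, R) = -2 (W(k, R) = (1/2)*(-4) = -2)
U(l) = (-7 + l)*(-2 + l) (U(l) = (-7 + l)*(l - 2) = (-7 + l)*(-2 + l))
U(W(-2, 5))**2 = (14 + (-2)**2 - 9*(-2))**2 = (14 + 4 + 18)**2 = 36**2 = 1296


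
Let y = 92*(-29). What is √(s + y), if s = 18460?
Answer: 4*√987 ≈ 125.67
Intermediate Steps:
y = -2668
√(s + y) = √(18460 - 2668) = √15792 = 4*√987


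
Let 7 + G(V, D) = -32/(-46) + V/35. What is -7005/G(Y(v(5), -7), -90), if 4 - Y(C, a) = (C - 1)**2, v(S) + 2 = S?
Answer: 32223/29 ≈ 1111.1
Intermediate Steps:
v(S) = -2 + S
Y(C, a) = 4 - (-1 + C)**2 (Y(C, a) = 4 - (C - 1)**2 = 4 - (-1 + C)**2)
G(V, D) = -145/23 + V/35 (G(V, D) = -7 + (-32/(-46) + V/35) = -7 + (-32*(-1/46) + V*(1/35)) = -7 + (16/23 + V/35) = -145/23 + V/35)
-7005/G(Y(v(5), -7), -90) = -7005/(-145/23 + (4 - (-1 + (-2 + 5))**2)/35) = -7005/(-145/23 + (4 - (-1 + 3)**2)/35) = -7005/(-145/23 + (4 - 1*2**2)/35) = -7005/(-145/23 + (4 - 1*4)/35) = -7005/(-145/23 + (4 - 4)/35) = -7005/(-145/23 + (1/35)*0) = -7005/(-145/23 + 0) = -7005/(-145/23) = -7005*(-23/145) = 32223/29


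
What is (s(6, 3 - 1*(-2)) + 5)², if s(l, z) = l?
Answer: 121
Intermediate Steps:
(s(6, 3 - 1*(-2)) + 5)² = (6 + 5)² = 11² = 121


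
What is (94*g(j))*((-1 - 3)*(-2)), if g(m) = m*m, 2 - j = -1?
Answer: 6768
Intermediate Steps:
j = 3 (j = 2 - 1*(-1) = 2 + 1 = 3)
g(m) = m**2
(94*g(j))*((-1 - 3)*(-2)) = (94*3**2)*((-1 - 3)*(-2)) = (94*9)*(-4*(-2)) = 846*8 = 6768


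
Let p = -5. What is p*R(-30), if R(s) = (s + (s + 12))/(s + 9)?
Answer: -80/7 ≈ -11.429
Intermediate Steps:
R(s) = (12 + 2*s)/(9 + s) (R(s) = (s + (12 + s))/(9 + s) = (12 + 2*s)/(9 + s))
p*R(-30) = -10*(6 - 30)/(9 - 30) = -10*(-24)/(-21) = -10*(-1)*(-24)/21 = -5*16/7 = -80/7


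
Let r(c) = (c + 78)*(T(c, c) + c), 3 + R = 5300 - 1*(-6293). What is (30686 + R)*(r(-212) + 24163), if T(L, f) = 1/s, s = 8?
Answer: 2221783473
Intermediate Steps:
T(L, f) = 1/8
R = 11590 (R = -3 + (5300 - 1*(-6293)) = -3 + (5300 + 6293) = -3 + 11593 = 11590)
r(c) = (78 + c)*(1/8 + c) (r(c) = (c + 78)*(1/8 + c) = (78 + c)*(1/8 + c))
(30686 + R)*(r(-212) + 24163) = (30686 + 11590)*((39/4 + (-212)**2 + (625/8)*(-212)) + 24163) = 42276*((39/4 + 44944 - 33125/2) + 24163) = 42276*(113565/4 + 24163) = 42276*(210217/4) = 2221783473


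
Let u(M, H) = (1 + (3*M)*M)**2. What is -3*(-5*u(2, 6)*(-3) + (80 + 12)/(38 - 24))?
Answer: -53373/7 ≈ -7624.7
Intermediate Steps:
u(M, H) = (1 + 3*M**2)**2
-3*(-5*u(2, 6)*(-3) + (80 + 12)/(38 - 24)) = -3*(-5*(1 + 3*2**2)**2*(-3) + (80 + 12)/(38 - 24)) = -3*(-5*(1 + 3*4)**2*(-3) + 92/14) = -3*(-5*(1 + 12)**2*(-3) + 92*(1/14)) = -3*(-5*13**2*(-3) + 46/7) = -3*(-5*169*(-3) + 46/7) = -3*(-845*(-3) + 46/7) = -3*(2535 + 46/7) = -3*17791/7 = -53373/7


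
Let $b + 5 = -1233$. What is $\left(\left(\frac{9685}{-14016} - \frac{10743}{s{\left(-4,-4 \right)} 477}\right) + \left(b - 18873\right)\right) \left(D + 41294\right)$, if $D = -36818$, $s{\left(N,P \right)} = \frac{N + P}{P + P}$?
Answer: $- \frac{5578834129645}{61904} \approx -9.0121 \cdot 10^{7}$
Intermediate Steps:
$b = -1238$ ($b = -5 - 1233 = -1238$)
$s{\left(N,P \right)} = \frac{N + P}{2 P}$
$\left(\left(\frac{9685}{-14016} - \frac{10743}{s{\left(-4,-4 \right)} 477}\right) + \left(b - 18873\right)\right) \left(D + 41294\right) = \left(\left(\frac{9685}{-14016} - \frac{10743}{\frac{-4 - 4}{2 \left(-4\right)} 477}\right) - 20111\right) \left(-36818 + 41294\right) = \left(\left(9685 \left(- \frac{1}{14016}\right) - \frac{10743}{\frac{1}{2} \left(- \frac{1}{4}\right) \left(-8\right) 477}\right) - 20111\right) 4476 = \left(\left(- \frac{9685}{14016} - \frac{10743}{1 \cdot 477}\right) - 20111\right) 4476 = \left(\left(- \frac{9685}{14016} - \frac{10743}{477}\right) - 20111\right) 4476 = \left(\left(- \frac{9685}{14016} - \frac{3581}{159}\right) - 20111\right) 4476 = \left(- \frac{17243737}{742848} - 20111\right) 4476 = \left(- \frac{14956659865}{742848}\right) 4476 = - \frac{5578834129645}{61904}$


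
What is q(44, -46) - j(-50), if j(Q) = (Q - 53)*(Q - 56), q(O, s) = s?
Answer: -10964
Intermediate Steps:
j(Q) = (-56 + Q)*(-53 + Q) (j(Q) = (-53 + Q)*(-56 + Q) = (-56 + Q)*(-53 + Q))
q(44, -46) - j(-50) = -46 - (2968 + (-50)**2 - 109*(-50)) = -46 - (2968 + 2500 + 5450) = -46 - 1*10918 = -46 - 10918 = -10964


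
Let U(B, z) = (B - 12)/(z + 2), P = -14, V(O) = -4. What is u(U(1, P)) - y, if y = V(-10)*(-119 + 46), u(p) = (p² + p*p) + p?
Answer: -20837/72 ≈ -289.40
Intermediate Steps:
U(B, z) = (-12 + B)/(2 + z)
u(p) = p + 2*p² (u(p) = (p² + p²) + p = 2*p² + p = p + 2*p²)
y = 292 (y = -4*(-119 + 46) = -4*(-73) = 292)
u(U(1, P)) - y = ((-12 + 1)/(2 - 14))*(1 + 2*((-12 + 1)/(2 - 14))) - 1*292 = (-11/(-12))*(1 + 2*(-11/(-12))) - 292 = (-1/12*(-11))*(1 + 2*(-1/12*(-11))) - 292 = 11*(1 + 2*(11/12))/12 - 292 = 11*(1 + 11/6)/12 - 292 = (11/12)*(17/6) - 292 = 187/72 - 292 = -20837/72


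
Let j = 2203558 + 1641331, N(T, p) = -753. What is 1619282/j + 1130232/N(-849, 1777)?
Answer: -1448132421634/965067139 ≈ -1500.6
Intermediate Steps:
j = 3844889
1619282/j + 1130232/N(-849, 1777) = 1619282/3844889 + 1130232/(-753) = 1619282*(1/3844889) + 1130232*(-1/753) = 1619282/3844889 - 376744/251 = -1448132421634/965067139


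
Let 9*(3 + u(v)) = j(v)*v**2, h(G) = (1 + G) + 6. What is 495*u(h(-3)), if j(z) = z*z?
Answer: 12595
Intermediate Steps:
h(G) = 7 + G
j(z) = z**2
u(v) = -3 + v**4/9 (u(v) = -3 + (v**2*v**2)/9 = -3 + v**4/9)
495*u(h(-3)) = 495*(-3 + (7 - 3)**4/9) = 495*(-3 + (1/9)*4**4) = 495*(-3 + (1/9)*256) = 495*(-3 + 256/9) = 495*(229/9) = 12595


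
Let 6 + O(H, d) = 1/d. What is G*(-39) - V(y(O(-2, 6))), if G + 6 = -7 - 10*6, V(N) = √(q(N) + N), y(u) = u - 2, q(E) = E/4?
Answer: 2847 - I*√1410/12 ≈ 2847.0 - 3.1292*I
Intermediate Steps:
O(H, d) = -6 + 1/d
q(E) = E/4 (q(E) = E*(¼) = E/4)
y(u) = -2 + u
V(N) = √5*√N/2 (V(N) = √(N/4 + N) = √(5*N/4) = √5*√N/2)
G = -73 (G = -6 + (-7 - 10*6) = -6 + (-7 - 60) = -6 - 67 = -73)
G*(-39) - V(y(O(-2, 6))) = -73*(-39) - √5*√(-2 + (-6 + 1/6))/2 = 2847 - √5*√(-2 + (-6 + ⅙))/2 = 2847 - √5*√(-2 - 35/6)/2 = 2847 - √5*√(-47/6)/2 = 2847 - √5*I*√282/6/2 = 2847 - I*√1410/12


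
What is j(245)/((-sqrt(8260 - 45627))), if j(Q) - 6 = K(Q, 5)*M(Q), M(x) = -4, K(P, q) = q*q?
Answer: -94*I*sqrt(37367)/37367 ≈ -0.48628*I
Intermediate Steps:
K(P, q) = q**2
j(Q) = -94 (j(Q) = 6 + 5**2*(-4) = 6 + 25*(-4) = 6 - 100 = -94)
j(245)/((-sqrt(8260 - 45627))) = -94*(-1/sqrt(8260 - 45627)) = -94*I*sqrt(37367)/37367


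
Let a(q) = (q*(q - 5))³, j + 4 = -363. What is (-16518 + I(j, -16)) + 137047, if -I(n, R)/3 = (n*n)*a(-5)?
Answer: -50508254471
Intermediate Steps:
j = -367 (j = -4 - 363 = -367)
a(q) = q³*(-5 + q)³ (a(q) = (q*(-5 + q))³ = q³*(-5 + q)³)
I(n, R) = -375000*n² (I(n, R) = -3*n*n*(-5)³*(-5 - 5)³ = -3*n²*(-125*(-10)³) = -3*n²*(-125*(-1000)) = -3*n²*125000 = -375000*n²)
(-16518 + I(j, -16)) + 137047 = (-16518 - 375000*(-367)²) + 137047 = (-16518 - 375000*134689) + 137047 = (-16518 - 50508375000) + 137047 = -50508391518 + 137047 = -50508254471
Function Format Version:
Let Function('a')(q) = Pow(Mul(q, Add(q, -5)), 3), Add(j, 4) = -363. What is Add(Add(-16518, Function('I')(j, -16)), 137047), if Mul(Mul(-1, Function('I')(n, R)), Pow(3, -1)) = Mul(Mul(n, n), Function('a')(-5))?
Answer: -50508254471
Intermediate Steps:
j = -367 (j = Add(-4, -363) = -367)
Function('a')(q) = Mul(Pow(q, 3), Pow(Add(-5, q), 3)) (Function('a')(q) = Pow(Mul(q, Add(-5, q)), 3) = Mul(Pow(q, 3), Pow(Add(-5, q), 3)))
Function('I')(n, R) = Mul(-375000, Pow(n, 2)) (Function('I')(n, R) = Mul(-3, Mul(Mul(n, n), Mul(Pow(-5, 3), Pow(Add(-5, -5), 3)))) = Mul(-3, Mul(Pow(n, 2), Mul(-125, Pow(-10, 3)))) = Mul(-3, Mul(Pow(n, 2), Mul(-125, -1000))) = Mul(-3, Mul(Pow(n, 2), 125000)) = Mul(-3, Mul(125000, Pow(n, 2))) = Mul(-375000, Pow(n, 2)))
Add(Add(-16518, Function('I')(j, -16)), 137047) = Add(Add(-16518, Mul(-375000, Pow(-367, 2))), 137047) = Add(Add(-16518, Mul(-375000, 134689)), 137047) = Add(Add(-16518, -50508375000), 137047) = Add(-50508391518, 137047) = -50508254471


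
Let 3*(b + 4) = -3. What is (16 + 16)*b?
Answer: -160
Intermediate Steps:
b = -5 (b = -4 + (⅓)*(-3) = -4 - 1 = -5)
(16 + 16)*b = (16 + 16)*(-5) = 32*(-5) = -160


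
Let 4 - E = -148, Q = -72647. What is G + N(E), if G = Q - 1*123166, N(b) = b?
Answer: -195661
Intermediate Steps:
E = 152 (E = 4 - 1*(-148) = 4 + 148 = 152)
G = -195813 (G = -72647 - 1*123166 = -72647 - 123166 = -195813)
G + N(E) = -195813 + 152 = -195661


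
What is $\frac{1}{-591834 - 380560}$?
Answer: $- \frac{1}{972394} \approx -1.0284 \cdot 10^{-6}$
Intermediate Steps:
$\frac{1}{-591834 - 380560} = \frac{1}{-972394} = - \frac{1}{972394}$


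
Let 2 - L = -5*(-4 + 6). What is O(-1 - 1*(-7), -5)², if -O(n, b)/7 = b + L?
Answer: 2401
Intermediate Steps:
L = 12 (L = 2 - (-5)*(-4 + 6) = 2 - (-5)*2 = 2 - 1*(-10) = 2 + 10 = 12)
O(n, b) = -84 - 7*b (O(n, b) = -7*(b + 12) = -7*(12 + b) = -84 - 7*b)
O(-1 - 1*(-7), -5)² = (-84 - 7*(-5))² = (-84 + 35)² = (-49)² = 2401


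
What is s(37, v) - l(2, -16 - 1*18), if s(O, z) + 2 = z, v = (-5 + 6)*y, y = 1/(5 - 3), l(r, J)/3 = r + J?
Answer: 189/2 ≈ 94.500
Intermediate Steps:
l(r, J) = 3*J + 3*r (l(r, J) = 3*(r + J) = 3*(J + r) = 3*J + 3*r)
y = ½ (y = 1/2 = ½ ≈ 0.50000)
v = ½ (v = (-5 + 6)*(½) = 1*(½) = ½ ≈ 0.50000)
s(O, z) = -2 + z
s(37, v) - l(2, -16 - 1*18) = (-2 + ½) - (3*(-16 - 1*18) + 3*2) = -3/2 - (3*(-16 - 18) + 6) = -3/2 - (3*(-34) + 6) = -3/2 - (-102 + 6) = -3/2 - 1*(-96) = -3/2 + 96 = 189/2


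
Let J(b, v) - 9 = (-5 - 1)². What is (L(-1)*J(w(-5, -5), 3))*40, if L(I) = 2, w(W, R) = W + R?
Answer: 3600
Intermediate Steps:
w(W, R) = R + W
J(b, v) = 45 (J(b, v) = 9 + (-5 - 1)² = 9 + (-6)² = 9 + 36 = 45)
(L(-1)*J(w(-5, -5), 3))*40 = (2*45)*40 = 90*40 = 3600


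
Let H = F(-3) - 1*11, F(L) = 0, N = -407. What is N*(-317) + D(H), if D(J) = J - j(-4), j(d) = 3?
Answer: 129005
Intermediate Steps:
H = -11 (H = 0 - 1*11 = 0 - 11 = -11)
D(J) = -3 + J (D(J) = J - 1*3 = J - 3 = -3 + J)
N*(-317) + D(H) = -407*(-317) + (-3 - 11) = 129019 - 14 = 129005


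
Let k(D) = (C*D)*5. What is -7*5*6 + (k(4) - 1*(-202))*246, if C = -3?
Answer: 34722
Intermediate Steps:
k(D) = -15*D (k(D) = -3*D*5 = -15*D)
-7*5*6 + (k(4) - 1*(-202))*246 = -7*5*6 + (-15*4 - 1*(-202))*246 = -35*6 + (-60 + 202)*246 = -210 + 142*246 = -210 + 34932 = 34722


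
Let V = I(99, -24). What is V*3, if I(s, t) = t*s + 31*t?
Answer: -9360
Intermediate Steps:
I(s, t) = 31*t + s*t (I(s, t) = s*t + 31*t = 31*t + s*t)
V = -3120 (V = -24*(31 + 99) = -24*130 = -3120)
V*3 = -3120*3 = -9360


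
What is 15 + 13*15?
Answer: 210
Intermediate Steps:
15 + 13*15 = 15 + 195 = 210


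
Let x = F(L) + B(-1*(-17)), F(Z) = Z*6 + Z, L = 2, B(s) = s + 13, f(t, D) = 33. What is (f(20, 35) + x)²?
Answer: 5929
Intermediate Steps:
B(s) = 13 + s
F(Z) = 7*Z (F(Z) = 6*Z + Z = 7*Z)
x = 44 (x = 7*2 + (13 - 1*(-17)) = 14 + (13 + 17) = 14 + 30 = 44)
(f(20, 35) + x)² = (33 + 44)² = 77² = 5929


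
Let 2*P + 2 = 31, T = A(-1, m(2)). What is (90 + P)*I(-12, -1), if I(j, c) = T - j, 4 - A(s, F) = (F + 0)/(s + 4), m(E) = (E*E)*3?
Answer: 1254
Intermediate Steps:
m(E) = 3*E² (m(E) = E²*3 = 3*E²)
A(s, F) = 4 - F/(4 + s) (A(s, F) = 4 - (F + 0)/(s + 4) = 4 - F/(4 + s))
T = 0 (T = (16 - 3*2² + 4*(-1))/(4 - 1) = (16 - 3*4 - 4)/3 = (16 - 1*12 - 4)/3 = (16 - 12 - 4)/3 = (⅓)*0 = 0)
P = 29/2 (P = -1 + (½)*31 = -1 + 31/2 = 29/2 ≈ 14.500)
I(j, c) = -j (I(j, c) = 0 - j = -j)
(90 + P)*I(-12, -1) = (90 + 29/2)*(-1*(-12)) = (209/2)*12 = 1254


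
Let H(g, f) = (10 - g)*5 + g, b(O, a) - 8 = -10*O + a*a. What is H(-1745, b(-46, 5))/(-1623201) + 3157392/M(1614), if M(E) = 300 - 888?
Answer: -61012928398/11362407 ≈ -5369.7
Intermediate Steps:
b(O, a) = 8 + a**2 - 10*O (b(O, a) = 8 + (-10*O + a*a) = 8 + (-10*O + a**2) = 8 + (a**2 - 10*O) = 8 + a**2 - 10*O)
M(E) = -588
H(g, f) = 50 - 4*g (H(g, f) = (50 - 5*g) + g = 50 - 4*g)
H(-1745, b(-46, 5))/(-1623201) + 3157392/M(1614) = (50 - 4*(-1745))/(-1623201) + 3157392/(-588) = (50 + 6980)*(-1/1623201) + 3157392*(-1/588) = 7030*(-1/1623201) - 37588/7 = -7030/1623201 - 37588/7 = -61012928398/11362407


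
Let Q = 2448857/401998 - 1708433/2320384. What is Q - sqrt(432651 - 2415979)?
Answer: 2497750975977/466394863616 - 4*I*sqrt(123958) ≈ 5.3554 - 1408.3*I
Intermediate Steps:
Q = 2497750975977/466394863616 (Q = 2448857*(1/401998) - 1708433*1/2320384 = 2448857/401998 - 1708433/2320384 = 2497750975977/466394863616 ≈ 5.3554)
Q - sqrt(432651 - 2415979) = 2497750975977/466394863616 - sqrt(432651 - 2415979) = 2497750975977/466394863616 - sqrt(-1983328) = 2497750975977/466394863616 - 4*I*sqrt(123958)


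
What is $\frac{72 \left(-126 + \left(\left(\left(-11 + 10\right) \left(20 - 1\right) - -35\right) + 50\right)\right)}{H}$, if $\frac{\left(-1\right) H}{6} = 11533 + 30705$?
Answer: $\frac{360}{21119} \approx 0.017046$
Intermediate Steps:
$H = -253428$ ($H = - 6 \left(11533 + 30705\right) = \left(-6\right) 42238 = -253428$)
$\frac{72 \left(-126 + \left(\left(\left(-11 + 10\right) \left(20 - 1\right) - -35\right) + 50\right)\right)}{H} = \frac{72 \left(-126 + \left(\left(\left(-11 + 10\right) \left(20 - 1\right) - -35\right) + 50\right)\right)}{-253428} = 72 \left(-126 + \left(\left(\left(-1\right) 19 + 35\right) + 50\right)\right) \left(- \frac{1}{253428}\right) = 72 \left(-126 + \left(\left(-19 + 35\right) + 50\right)\right) \left(- \frac{1}{253428}\right) = 72 \left(-126 + \left(16 + 50\right)\right) \left(- \frac{1}{253428}\right) = 72 \left(-126 + 66\right) \left(- \frac{1}{253428}\right) = 72 \left(-60\right) \left(- \frac{1}{253428}\right) = \left(-4320\right) \left(- \frac{1}{253428}\right) = \frac{360}{21119}$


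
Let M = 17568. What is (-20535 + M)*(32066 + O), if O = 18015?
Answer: -148590327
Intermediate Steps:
(-20535 + M)*(32066 + O) = (-20535 + 17568)*(32066 + 18015) = -2967*50081 = -148590327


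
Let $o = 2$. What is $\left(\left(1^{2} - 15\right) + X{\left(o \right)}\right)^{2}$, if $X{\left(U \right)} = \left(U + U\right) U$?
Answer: $36$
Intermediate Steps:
$X{\left(U \right)} = 2 U^{2}$ ($X{\left(U \right)} = 2 U U = 2 U^{2}$)
$\left(\left(1^{2} - 15\right) + X{\left(o \right)}\right)^{2} = \left(\left(1^{2} - 15\right) + 2 \cdot 2^{2}\right)^{2} = \left(\left(1 - 15\right) + 2 \cdot 4\right)^{2} = \left(-14 + 8\right)^{2} = \left(-6\right)^{2} = 36$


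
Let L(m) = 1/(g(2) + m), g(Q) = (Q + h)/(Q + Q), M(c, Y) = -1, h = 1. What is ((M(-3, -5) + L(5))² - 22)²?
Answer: 127170729/279841 ≈ 454.44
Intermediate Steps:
g(Q) = (1 + Q)/(2*Q) (g(Q) = (Q + 1)/(Q + Q) = (1 + Q)/((2*Q)) = (1 + Q)*(1/(2*Q)) = (1 + Q)/(2*Q))
L(m) = 1/(¾ + m) (L(m) = 1/((½)*(1 + 2)/2 + m) = 1/((½)*(½)*3 + m) = 1/(¾ + m))
((M(-3, -5) + L(5))² - 22)² = ((-1 + 4/(3 + 4*5))² - 22)² = ((-1 + 4/(3 + 20))² - 22)² = ((-1 + 4/23)² - 22)² = ((-19/23)² - 22)² = (361/529 - 22)² = (-11277/529)² = 127170729/279841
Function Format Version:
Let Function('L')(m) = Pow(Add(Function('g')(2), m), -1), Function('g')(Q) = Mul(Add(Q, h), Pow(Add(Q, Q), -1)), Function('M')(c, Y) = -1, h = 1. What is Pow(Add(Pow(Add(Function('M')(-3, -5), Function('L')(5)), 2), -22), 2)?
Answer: Rational(127170729, 279841) ≈ 454.44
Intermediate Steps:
Function('g')(Q) = Mul(Rational(1, 2), Pow(Q, -1), Add(1, Q)) (Function('g')(Q) = Mul(Add(Q, 1), Pow(Add(Q, Q), -1)) = Mul(Add(1, Q), Pow(Mul(2, Q), -1)) = Mul(Add(1, Q), Mul(Rational(1, 2), Pow(Q, -1))) = Mul(Rational(1, 2), Pow(Q, -1), Add(1, Q)))
Function('L')(m) = Pow(Add(Rational(3, 4), m), -1) (Function('L')(m) = Pow(Add(Mul(Rational(1, 2), Pow(2, -1), Add(1, 2)), m), -1) = Pow(Add(Mul(Rational(1, 2), Rational(1, 2), 3), m), -1) = Pow(Add(Rational(3, 4), m), -1))
Pow(Add(Pow(Add(Function('M')(-3, -5), Function('L')(5)), 2), -22), 2) = Pow(Add(Pow(Add(-1, Mul(4, Pow(Add(3, Mul(4, 5)), -1))), 2), -22), 2) = Pow(Add(Pow(Add(-1, Mul(4, Pow(Add(3, 20), -1))), 2), -22), 2) = Pow(Add(Pow(Add(-1, Mul(4, Pow(23, -1))), 2), -22), 2) = Pow(Add(Pow(Add(-1, Mul(4, Rational(1, 23))), 2), -22), 2) = Pow(Add(Pow(Add(-1, Rational(4, 23)), 2), -22), 2) = Pow(Add(Pow(Rational(-19, 23), 2), -22), 2) = Pow(Add(Rational(361, 529), -22), 2) = Pow(Rational(-11277, 529), 2) = Rational(127170729, 279841)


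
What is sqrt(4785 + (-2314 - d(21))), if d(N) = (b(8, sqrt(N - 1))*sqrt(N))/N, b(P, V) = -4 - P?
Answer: sqrt(121079 + 28*sqrt(21))/7 ≈ 49.735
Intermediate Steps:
d(N) = -12/sqrt(N) (d(N) = ((-4 - 1*8)*sqrt(N))/N = ((-4 - 8)*sqrt(N))/N = (-12*sqrt(N))/N = -12/sqrt(N))
sqrt(4785 + (-2314 - d(21))) = sqrt(4785 + (-2314 - (-12)/sqrt(21))) = sqrt(4785 + (-2314 - (-12)*sqrt(21)/21)) = sqrt(4785 + (-2314 - (-4)*sqrt(21)/7)) = sqrt(4785 + (-2314 + 4*sqrt(21)/7)) = sqrt(2471 + 4*sqrt(21)/7)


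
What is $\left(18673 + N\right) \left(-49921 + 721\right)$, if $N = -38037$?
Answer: $952708800$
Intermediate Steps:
$\left(18673 + N\right) \left(-49921 + 721\right) = \left(18673 - 38037\right) \left(-49921 + 721\right) = \left(-19364\right) \left(-49200\right) = 952708800$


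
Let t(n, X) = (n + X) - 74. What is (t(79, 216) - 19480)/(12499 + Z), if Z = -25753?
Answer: 19259/13254 ≈ 1.4531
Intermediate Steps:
t(n, X) = -74 + X + n (t(n, X) = (X + n) - 74 = -74 + X + n)
(t(79, 216) - 19480)/(12499 + Z) = ((-74 + 216 + 79) - 19480)/(12499 - 25753) = (221 - 19480)/(-13254) = -19259*(-1/13254) = 19259/13254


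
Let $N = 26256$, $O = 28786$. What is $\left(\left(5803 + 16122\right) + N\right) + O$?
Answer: $76967$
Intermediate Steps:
$\left(\left(5803 + 16122\right) + N\right) + O = \left(\left(5803 + 16122\right) + 26256\right) + 28786 = \left(21925 + 26256\right) + 28786 = 48181 + 28786 = 76967$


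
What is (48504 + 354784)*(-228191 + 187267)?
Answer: -16504158112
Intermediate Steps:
(48504 + 354784)*(-228191 + 187267) = 403288*(-40924) = -16504158112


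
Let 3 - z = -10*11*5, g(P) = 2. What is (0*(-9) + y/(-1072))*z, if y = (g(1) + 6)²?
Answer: -2212/67 ≈ -33.015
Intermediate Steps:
y = 64 (y = (2 + 6)² = 8² = 64)
z = 553 (z = 3 - (-10*11)*5 = 3 - (-110)*5 = 3 - 1*(-550) = 3 + 550 = 553)
(0*(-9) + y/(-1072))*z = (0*(-9) + 64/(-1072))*553 = (0 + 64*(-1/1072))*553 = (0 - 4/67)*553 = -4/67*553 = -2212/67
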